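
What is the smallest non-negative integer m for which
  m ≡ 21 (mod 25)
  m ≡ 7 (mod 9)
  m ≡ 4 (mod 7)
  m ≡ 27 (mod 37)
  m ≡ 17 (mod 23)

248371

Combine the congruences pairwise.
From m ≡ 21 (mod 25) write m = 21 + 25t. Substituting into m ≡ 7 (mod 9) gives 25t ≡ 4 (mod 9), and since 7⁻¹ ≡ 4 (mod 9), t ≡ 7. Hence m ≡ 21 + 25·7 = 196 (mod 225).
From m ≡ 196 (mod 225) write m = 196 + 225t. Substituting into m ≡ 4 (mod 7) gives 225t ≡ 4 (mod 7), and since 1⁻¹ ≡ 1 (mod 7), t ≡ 4. Hence m ≡ 196 + 225·4 = 1096 (mod 1575).
From m ≡ 1096 (mod 1575) write m = 1096 + 1575t. Substituting into m ≡ 27 (mod 37) gives 1575t ≡ 4 (mod 37), and since 21⁻¹ ≡ 30 (mod 37), t ≡ 9. Hence m ≡ 1096 + 1575·9 = 15271 (mod 58275).
From m ≡ 15271 (mod 58275) write m = 15271 + 58275t. Substituting into m ≡ 17 (mod 23) gives 58275t ≡ 18 (mod 23), and since 16⁻¹ ≡ 13 (mod 23), t ≡ 4. Hence m ≡ 15271 + 58275·4 = 248371 (mod 1340325).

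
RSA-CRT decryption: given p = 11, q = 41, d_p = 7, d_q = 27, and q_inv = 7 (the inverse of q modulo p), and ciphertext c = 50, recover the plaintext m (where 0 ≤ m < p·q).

m₁ = c^(d_p) mod p: c ≡ 6 (mod 11), and 6^7 mod 11 = 8.
m₂ = c^(d_q) mod q: c ≡ 9 (mod 41), and 9^27 mod 41 = 32.
h = q_inv·(m₁ − m₂) mod p = 7·(8 − 32) mod 11 = 8.
m = m₂ + h·q = 32 + 8·41 = 360.

360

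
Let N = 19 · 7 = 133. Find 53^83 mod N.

79

Mod 19: 53 ≡ 15; by Fermat, exponent reduces to 83 mod 18 = 11; 15^11 ≡ 3 (mod 19).
Mod 7: 53 ≡ 4; by Fermat, exponent reduces to 83 mod 6 = 5; 4^5 ≡ 2 (mod 7).
Combine by CRT: x ≡ 3 (mod 19), x ≡ 2 (mod 7) ⇒ x ≡ 79 (mod 133).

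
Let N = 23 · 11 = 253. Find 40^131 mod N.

Mod 23: 40 ≡ 17; by Fermat, exponent reduces to 131 mod 22 = 21; 17^21 ≡ 19 (mod 23).
Mod 11: 40 ≡ 7; by Fermat, exponent reduces to 131 mod 10 = 1; 7^1 ≡ 7 (mod 11).
Combine by CRT: x ≡ 19 (mod 23), x ≡ 7 (mod 11) ⇒ x ≡ 249 (mod 253).

249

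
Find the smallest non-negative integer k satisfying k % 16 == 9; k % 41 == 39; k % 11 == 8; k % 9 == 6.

From k ≡ 9 (mod 16) write k = 9 + 16t. Substituting into k ≡ 39 (mod 41) gives 16t ≡ 30 (mod 41), and since 16⁻¹ ≡ 18 (mod 41), t ≡ 7. Hence k ≡ 9 + 16·7 = 121 (mod 656).
From k ≡ 121 (mod 656) write k = 121 + 656t. Substituting into k ≡ 8 (mod 11) gives 656t ≡ 8 (mod 11), and since 7⁻¹ ≡ 8 (mod 11), t ≡ 9. Hence k ≡ 121 + 656·9 = 6025 (mod 7216).
From k ≡ 6025 (mod 7216) write k = 6025 + 7216t. Substituting into k ≡ 6 (mod 9) gives 7216t ≡ 2 (mod 9), and since 7⁻¹ ≡ 4 (mod 9), t ≡ 8. Hence k ≡ 6025 + 7216·8 = 63753 (mod 64944).

63753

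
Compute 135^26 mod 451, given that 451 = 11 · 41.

Mod 11: 135 ≡ 3; by Fermat, exponent reduces to 26 mod 10 = 6; 3^6 ≡ 3 (mod 11).
Mod 41: 135 ≡ 12; 12^26 ≡ 5 (mod 41).
Combine by CRT: x ≡ 3 (mod 11), x ≡ 5 (mod 41) ⇒ x ≡ 333 (mod 451).

333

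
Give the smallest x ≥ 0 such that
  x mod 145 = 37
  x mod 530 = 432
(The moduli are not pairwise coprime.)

3082

gcd(145, 530) = 5 and 5 | (432 − 37), so the pair is consistent; merging gives x ≡ 3082 (mod 15370), where 15370 = lcm(145, 530).
The solution is unique modulo lcm(145, 530) = 15370.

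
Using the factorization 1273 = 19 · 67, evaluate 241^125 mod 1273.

801

Mod 19: 241 ≡ 13; by Fermat, exponent reduces to 125 mod 18 = 17; 13^17 ≡ 3 (mod 19).
Mod 67: 241 ≡ 40; by Fermat, exponent reduces to 125 mod 66 = 59; 40^59 ≡ 64 (mod 67).
Combine by CRT: x ≡ 3 (mod 19), x ≡ 64 (mod 67) ⇒ x ≡ 801 (mod 1273).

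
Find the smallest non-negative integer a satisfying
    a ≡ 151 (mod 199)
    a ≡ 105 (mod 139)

Combine the congruences pairwise.
From a ≡ 151 (mod 199) write a = 151 + 199t. Substituting into a ≡ 105 (mod 139) gives 199t ≡ 93 (mod 139), and since 60⁻¹ ≡ 95 (mod 139), t ≡ 78. Hence a ≡ 151 + 199·78 = 15673 (mod 27661).

15673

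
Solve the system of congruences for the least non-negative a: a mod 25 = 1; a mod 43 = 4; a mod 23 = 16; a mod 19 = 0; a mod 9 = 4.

2740351

The moduli are pairwise coprime; N = 25·43·23·19·9 = 4227975.
N/25 = 169119; 169119 ≡ 19 (mod 25); 19·4 ≡ 1, so inverse 4.
N/43 = 98325; 98325 ≡ 27 (mod 43); 27·8 ≡ 1, so inverse 8.
N/23 = 183825; 183825 ≡ 9 (mod 23); 9·18 ≡ 1, so inverse 18.
N/19 = 222525; 222525 ≡ 16 (mod 19); 16·6 ≡ 1, so inverse 6.
N/9 = 469775; 469775 ≡ 2 (mod 9); 2·5 ≡ 1, so inverse 5.
a ≡ 1·169119·4 + 4·98325·8 + 16·183825·18 + 0·222525·6 + 4·469775·5 = 66159976.
66159976 mod 4227975 = 2740351.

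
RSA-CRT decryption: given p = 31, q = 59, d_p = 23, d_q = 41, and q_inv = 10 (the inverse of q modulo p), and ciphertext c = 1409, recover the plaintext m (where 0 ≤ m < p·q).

1289

m₁ = c^(d_p) mod p: c ≡ 14 (mod 31), and 14^23 mod 31 = 18.
m₂ = c^(d_q) mod q: c ≡ 52 (mod 59), and 52^41 mod 59 = 50.
h = q_inv·(m₁ − m₂) mod p = 10·(18 − 50) mod 31 = 21.
m = m₂ + h·q = 50 + 21·59 = 1289.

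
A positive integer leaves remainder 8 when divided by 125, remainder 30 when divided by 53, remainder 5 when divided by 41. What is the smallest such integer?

The moduli are pairwise coprime; M = 125·53·41 = 271625.
M/125 = 2173; 2173 ≡ 48 (mod 125); 48·112 ≡ 1, so inverse 112.
M/53 = 5125; 5125 ≡ 37 (mod 53); 37·43 ≡ 1, so inverse 43.
M/41 = 6625; 6625 ≡ 24 (mod 41); 24·12 ≡ 1, so inverse 12.
N ≡ 8·2173·112 + 30·5125·43 + 5·6625·12 = 8955758.
8955758 mod 271625 = 263758.

263758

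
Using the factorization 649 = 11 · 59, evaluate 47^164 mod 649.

4

Mod 11: 47 ≡ 3; by Fermat, exponent reduces to 164 mod 10 = 4; 3^4 ≡ 4 (mod 11).
Mod 59: 47 ≡ 47; by Fermat, exponent reduces to 164 mod 58 = 48; 47^48 ≡ 4 (mod 59).
Combine by CRT: x ≡ 4 (mod 11), x ≡ 4 (mod 59) ⇒ x ≡ 4 (mod 649).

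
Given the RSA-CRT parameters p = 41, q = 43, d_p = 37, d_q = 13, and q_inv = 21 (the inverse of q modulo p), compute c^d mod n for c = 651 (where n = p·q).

m₁ = c^(d_p) mod p: c ≡ 36 (mod 41), and 36^37 mod 41 = 20.
m₂ = c^(d_q) mod q: c ≡ 6 (mod 43), and 6^13 mod 43 = 6.
h = q_inv·(m₁ − m₂) mod p = 21·(20 − 6) mod 41 = 7.
m = m₂ + h·q = 6 + 7·43 = 307.

307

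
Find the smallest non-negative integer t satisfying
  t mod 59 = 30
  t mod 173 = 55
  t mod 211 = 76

The moduli are pairwise coprime; N = 59·173·211 = 2153677.
N/59 = 36503; 36503 ≡ 41 (mod 59); 41·36 ≡ 1, so inverse 36.
N/173 = 12449; 12449 ≡ 166 (mod 173); 166·74 ≡ 1, so inverse 74.
N/211 = 10207; 10207 ≡ 79 (mod 211); 79·203 ≡ 1, so inverse 203.
t ≡ 30·36503·36 + 55·12449·74 + 76·10207·203 = 247564266.
247564266 mod 2153677 = 2045088.

2045088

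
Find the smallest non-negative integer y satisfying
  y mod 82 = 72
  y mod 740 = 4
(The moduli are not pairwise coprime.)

25164

gcd(82, 740) = 2 and 2 | (4 − 72), so the pair is consistent; merging gives y ≡ 25164 (mod 30340), where 30340 = lcm(82, 740).
The solution is unique modulo lcm(82, 740) = 30340.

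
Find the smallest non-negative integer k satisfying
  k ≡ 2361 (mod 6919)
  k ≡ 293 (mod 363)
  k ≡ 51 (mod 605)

36956

gcd(6919, 363) = 11 and 11 | (293 − 2361), so the pair is consistent; merging gives k ≡ 36956 (mod 228327), where 228327 = lcm(6919, 363).
gcd(228327, 605) = 121 and 121 | (51 − 36956), so the pair is consistent; merging gives k ≡ 36956 (mod 1141635), where 1141635 = lcm(228327, 605).
The solution is unique modulo lcm(6919, 363, 605) = 1141635.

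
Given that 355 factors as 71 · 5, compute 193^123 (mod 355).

247

Mod 71: 193 ≡ 51; by Fermat, exponent reduces to 123 mod 70 = 53; 51^53 ≡ 34 (mod 71).
Mod 5: 193 ≡ 3; by Fermat, exponent reduces to 123 mod 4 = 3; 3^3 ≡ 2 (mod 5).
Combine by CRT: x ≡ 34 (mod 71), x ≡ 2 (mod 5) ⇒ x ≡ 247 (mod 355).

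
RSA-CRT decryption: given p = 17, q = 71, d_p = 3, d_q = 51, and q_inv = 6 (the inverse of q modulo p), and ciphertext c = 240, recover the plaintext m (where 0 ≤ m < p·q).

m₁ = c^(d_p) mod p: c ≡ 2 (mod 17), and 2^3 mod 17 = 8.
m₂ = c^(d_q) mod q: c ≡ 27 (mod 71), and 27^51 mod 71 = 18.
h = q_inv·(m₁ − m₂) mod p = 6·(8 − 18) mod 17 = 8.
m = m₂ + h·q = 18 + 8·71 = 586.

586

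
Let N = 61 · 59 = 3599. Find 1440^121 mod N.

Mod 61: 1440 ≡ 37; by Fermat, exponent reduces to 121 mod 60 = 1; 37^1 ≡ 37 (mod 61).
Mod 59: 1440 ≡ 24; by Fermat, exponent reduces to 121 mod 58 = 5; 24^5 ≡ 43 (mod 59).
Combine by CRT: x ≡ 37 (mod 61), x ≡ 43 (mod 59) ⇒ x ≡ 220 (mod 3599).

220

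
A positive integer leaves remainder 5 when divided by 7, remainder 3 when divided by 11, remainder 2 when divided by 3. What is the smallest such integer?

The moduli are pairwise coprime; N = 7·11·3 = 231.
N/7 = 33; 33 ≡ 5 (mod 7); 5·3 ≡ 1, so inverse 3.
N/11 = 21; 21 ≡ 10 (mod 11); 10·10 ≡ 1, so inverse 10.
N/3 = 77; 77 ≡ 2 (mod 3); 2·2 ≡ 1, so inverse 2.
k ≡ 5·33·3 + 3·21·10 + 2·77·2 = 1433.
1433 mod 231 = 47.

47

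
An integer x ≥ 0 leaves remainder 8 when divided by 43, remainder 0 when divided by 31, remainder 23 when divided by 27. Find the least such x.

14198

Combine the congruences pairwise.
From x ≡ 8 (mod 43) write x = 8 + 43t. Substituting into x ≡ 0 (mod 31) gives 43t ≡ 23 (mod 31), and since 12⁻¹ ≡ 13 (mod 31), t ≡ 20. Hence x ≡ 8 + 43·20 = 868 (mod 1333).
From x ≡ 868 (mod 1333) write x = 868 + 1333t. Substituting into x ≡ 23 (mod 27) gives 1333t ≡ 19 (mod 27), and since 10⁻¹ ≡ 19 (mod 27), t ≡ 10. Hence x ≡ 868 + 1333·10 = 14198 (mod 35991).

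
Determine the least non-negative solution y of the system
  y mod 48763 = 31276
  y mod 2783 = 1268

518906

gcd(48763, 2783) = 121 and 121 | (1268 − 31276), so the pair is consistent; merging gives y ≡ 518906 (mod 1121549), where 1121549 = lcm(48763, 2783).
The solution is unique modulo lcm(48763, 2783) = 1121549.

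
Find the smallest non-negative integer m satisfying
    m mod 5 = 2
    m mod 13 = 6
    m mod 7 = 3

The moduli are pairwise coprime; N = 5·13·7 = 455.
N/5 = 91; 91 ≡ 1 (mod 5), inverse 1.
N/13 = 35; 35 ≡ 9 (mod 13); 9·3 ≡ 1, so inverse 3.
N/7 = 65; 65 ≡ 2 (mod 7); 2·4 ≡ 1, so inverse 4.
m ≡ 2·91·1 + 6·35·3 + 3·65·4 = 1592.
1592 mod 455 = 227.

227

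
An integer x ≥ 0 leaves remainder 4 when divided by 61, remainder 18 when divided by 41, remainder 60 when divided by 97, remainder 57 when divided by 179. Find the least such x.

The moduli are pairwise coprime; N = 61·41·97·179 = 43424863.
N/61 = 711883; 711883 ≡ 13 (mod 61); 13·47 ≡ 1, so inverse 47.
N/41 = 1059143; 1059143 ≡ 31 (mod 41); 31·4 ≡ 1, so inverse 4.
N/97 = 447679; 447679 ≡ 24 (mod 97); 24·93 ≡ 1, so inverse 93.
N/179 = 242597; 242597 ≡ 52 (mod 179); 52·31 ≡ 1, so inverse 31.
x ≡ 4·711883·47 + 18·1059143·4 + 60·447679·93 + 57·242597·31 = 3136810019.
3136810019 mod 43424863 = 10219883.

10219883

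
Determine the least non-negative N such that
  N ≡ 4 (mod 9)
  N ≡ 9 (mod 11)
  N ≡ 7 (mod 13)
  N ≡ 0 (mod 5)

3595

From N ≡ 4 (mod 9) write N = 4 + 9t. Substituting into N ≡ 9 (mod 11) gives 9t ≡ 5 (mod 11), and since 9⁻¹ ≡ 5 (mod 11), t ≡ 3. Hence N ≡ 4 + 9·3 = 31 (mod 99).
From N ≡ 31 (mod 99) write N = 31 + 99t. Substituting into N ≡ 7 (mod 13) gives 99t ≡ 2 (mod 13), and since 8⁻¹ ≡ 5 (mod 13), t ≡ 10. Hence N ≡ 31 + 99·10 = 1021 (mod 1287).
From N ≡ 1021 (mod 1287) write N = 1021 + 1287t. Substituting into N ≡ 0 (mod 5) gives 1287t ≡ 4 (mod 5), and since 2⁻¹ ≡ 3 (mod 5), t ≡ 2. Hence N ≡ 1021 + 1287·2 = 3595 (mod 6435).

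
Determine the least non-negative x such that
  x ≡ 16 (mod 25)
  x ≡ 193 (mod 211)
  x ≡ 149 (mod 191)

88391

The moduli are pairwise coprime; N = 25·211·191 = 1007525.
N/25 = 40301; 40301 ≡ 1 (mod 25), inverse 1.
N/211 = 4775; 4775 ≡ 133 (mod 211); 133·165 ≡ 1, so inverse 165.
N/191 = 5275; 5275 ≡ 118 (mod 191); 118·34 ≡ 1, so inverse 34.
x ≡ 16·40301·1 + 193·4775·165 + 149·5275·34 = 179427841.
179427841 mod 1007525 = 88391.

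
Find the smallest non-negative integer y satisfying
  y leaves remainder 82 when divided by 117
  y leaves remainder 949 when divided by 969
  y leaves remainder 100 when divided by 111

gcd(117, 969) = 3 and 3 | (949 − 82), so the pair is consistent; merging gives y ≡ 33895 (mod 37791), where 37791 = lcm(117, 969).
gcd(37791, 111) = 3 and 3 | (100 − 33895), so the pair is consistent; merging gives y ≡ 1394371 (mod 1398267), where 1398267 = lcm(37791, 111).
The solution is unique modulo lcm(117, 969, 111) = 1398267.

1394371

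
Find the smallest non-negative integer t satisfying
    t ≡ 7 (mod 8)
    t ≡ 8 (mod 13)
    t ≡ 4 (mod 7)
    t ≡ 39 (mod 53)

From t ≡ 7 (mod 8) write t = 7 + 8s. Substituting into t ≡ 8 (mod 13) gives 8s ≡ 1 (mod 13), and since 8⁻¹ ≡ 5 (mod 13), s ≡ 5. Hence t ≡ 7 + 8·5 = 47 (mod 104).
From t ≡ 47 (mod 104) write t = 47 + 104s. Substituting into t ≡ 4 (mod 7) gives 104s ≡ 6 (mod 7), and since 6⁻¹ ≡ 6 (mod 7), s ≡ 1. Hence t ≡ 47 + 104·1 = 151 (mod 728).
From t ≡ 151 (mod 728) write t = 151 + 728s. Substituting into t ≡ 39 (mod 53) gives 728s ≡ 47 (mod 53), and since 39⁻¹ ≡ 34 (mod 53), s ≡ 8. Hence t ≡ 151 + 728·8 = 5975 (mod 38584).

5975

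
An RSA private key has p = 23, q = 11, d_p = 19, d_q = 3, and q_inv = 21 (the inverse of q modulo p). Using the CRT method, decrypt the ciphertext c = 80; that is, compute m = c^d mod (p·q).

38

m₁ = c^(d_p) mod p: c ≡ 11 (mod 23), and 11^19 mod 23 = 15.
m₂ = c^(d_q) mod q: c ≡ 3 (mod 11), and 3^3 mod 11 = 5.
h = q_inv·(m₁ − m₂) mod p = 21·(15 − 5) mod 23 = 3.
m = m₂ + h·q = 5 + 3·11 = 38.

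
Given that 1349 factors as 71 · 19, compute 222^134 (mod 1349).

Mod 71: 222 ≡ 9; by Fermat, exponent reduces to 134 mod 70 = 64; 9^64 ≡ 12 (mod 71).
Mod 19: 222 ≡ 13; by Fermat, exponent reduces to 134 mod 18 = 8; 13^8 ≡ 16 (mod 19).
Combine by CRT: x ≡ 12 (mod 71), x ≡ 16 (mod 19) ⇒ x ≡ 225 (mod 1349).

225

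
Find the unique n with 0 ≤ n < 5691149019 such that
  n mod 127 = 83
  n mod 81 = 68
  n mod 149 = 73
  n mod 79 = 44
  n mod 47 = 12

446982044

The moduli are pairwise coprime; M = 127·81·149·79·47 = 5691149019.
M/127 = 44812197; 44812197 ≡ 120 (mod 127); 120·18 ≡ 1, so inverse 18.
M/81 = 70261099; 70261099 ≡ 79 (mod 81); 79·40 ≡ 1, so inverse 40.
M/149 = 38195631; 38195631 ≡ 77 (mod 149); 77·60 ≡ 1, so inverse 60.
M/79 = 72039861; 72039861 ≡ 77 (mod 79); 77·39 ≡ 1, so inverse 39.
M/47 = 121088277; 121088277 ≡ 15 (mod 47); 15·22 ≡ 1, so inverse 22.
n ≡ 83·44812197·18 + 68·70261099·40 + 73·38195631·60 + 44·72039861·39 + 12·121088277·22 = 580944181982.
580944181982 mod 5691149019 = 446982044.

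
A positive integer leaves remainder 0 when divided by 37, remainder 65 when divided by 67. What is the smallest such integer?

Combine the congruences pairwise.
From x ≡ 0 (mod 37) write x = 0 + 37t. Substituting into x ≡ 65 (mod 67) gives 37t ≡ 65 (mod 67), and since 37⁻¹ ≡ 29 (mod 67), t ≡ 9. Hence x ≡ 0 + 37·9 = 333 (mod 2479).

333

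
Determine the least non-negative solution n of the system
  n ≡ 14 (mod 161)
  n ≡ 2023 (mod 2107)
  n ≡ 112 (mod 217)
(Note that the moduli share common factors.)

Combine the congruences pairwise.
gcd(161, 2107) = 7 and 7 | (2023 − 14), so the pair is consistent; merging gives n ≡ 14665 (mod 48461), where 48461 = lcm(161, 2107).
gcd(48461, 217) = 7 and 7 | (112 − 14665), so the pair is consistent; merging gives n ≡ 305431 (mod 1502291), where 1502291 = lcm(48461, 217).
The solution is unique modulo lcm(161, 2107, 217) = 1502291.

305431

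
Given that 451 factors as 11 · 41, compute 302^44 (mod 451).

31

Mod 11: 302 ≡ 5; by Fermat, exponent reduces to 44 mod 10 = 4; 5^4 ≡ 9 (mod 11).
Mod 41: 302 ≡ 15; by Fermat, exponent reduces to 44 mod 40 = 4; 15^4 ≡ 31 (mod 41).
Combine by CRT: x ≡ 9 (mod 11), x ≡ 31 (mod 41) ⇒ x ≡ 31 (mod 451).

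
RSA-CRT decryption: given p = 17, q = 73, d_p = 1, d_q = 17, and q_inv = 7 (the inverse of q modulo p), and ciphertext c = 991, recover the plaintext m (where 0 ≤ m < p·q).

m₁ = c^(d_p) mod p: c ≡ 5 (mod 17), and 5^1 mod 17 = 5.
m₂ = c^(d_q) mod q: c ≡ 42 (mod 73), and 42^17 mod 73 = 15.
h = q_inv·(m₁ − m₂) mod p = 7·(5 − 15) mod 17 = 15.
m = m₂ + h·q = 15 + 15·73 = 1110.

1110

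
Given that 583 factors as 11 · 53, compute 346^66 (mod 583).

Mod 11: 346 ≡ 5; by Fermat, exponent reduces to 66 mod 10 = 6; 5^6 ≡ 5 (mod 11).
Mod 53: 346 ≡ 28; by Fermat, exponent reduces to 66 mod 52 = 14; 28^14 ≡ 28 (mod 53).
Combine by CRT: x ≡ 5 (mod 11), x ≡ 28 (mod 53) ⇒ x ≡ 346 (mod 583).

346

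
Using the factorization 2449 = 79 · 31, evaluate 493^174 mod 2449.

Mod 79: 493 ≡ 19; by Fermat, exponent reduces to 174 mod 78 = 18; 19^18 ≡ 46 (mod 79).
Mod 31: 493 ≡ 28; by Fermat, exponent reduces to 174 mod 30 = 24; 28^24 ≡ 2 (mod 31).
Combine by CRT: x ≡ 46 (mod 79), x ≡ 2 (mod 31) ⇒ x ≡ 994 (mod 2449).

994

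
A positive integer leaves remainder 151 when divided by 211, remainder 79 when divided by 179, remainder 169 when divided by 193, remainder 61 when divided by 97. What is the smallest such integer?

356000828

From x ≡ 151 (mod 211) write x = 151 + 211t. Substituting into x ≡ 79 (mod 179) gives 211t ≡ 107 (mod 179), and since 32⁻¹ ≡ 28 (mod 179), t ≡ 132. Hence x ≡ 151 + 211·132 = 28003 (mod 37769).
From x ≡ 28003 (mod 37769) write x = 28003 + 37769t. Substituting into x ≡ 169 (mod 193) gives 37769t ≡ 151 (mod 193), and since 134⁻¹ ≡ 157 (mod 193), t ≡ 161. Hence x ≡ 28003 + 37769·161 = 6108812 (mod 7289417).
From x ≡ 6108812 (mod 7289417) write x = 6108812 + 7289417t. Substituting into x ≡ 61 (mod 97) gives 7289417t ≡ 18 (mod 97), and since 61⁻¹ ≡ 35 (mod 97), t ≡ 48. Hence x ≡ 6108812 + 7289417·48 = 356000828 (mod 707073449).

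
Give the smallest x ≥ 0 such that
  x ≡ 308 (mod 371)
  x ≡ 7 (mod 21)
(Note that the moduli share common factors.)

679

gcd(371, 21) = 7 and 7 | (7 − 308), so the pair is consistent; merging gives x ≡ 679 (mod 1113), where 1113 = lcm(371, 21).
The solution is unique modulo lcm(371, 21) = 1113.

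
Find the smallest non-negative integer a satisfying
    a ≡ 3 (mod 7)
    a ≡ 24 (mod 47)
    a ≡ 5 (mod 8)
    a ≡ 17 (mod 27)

27989

The moduli are pairwise coprime; N = 7·47·8·27 = 71064.
N/7 = 10152; 10152 ≡ 2 (mod 7); 2·4 ≡ 1, so inverse 4.
N/47 = 1512; 1512 ≡ 8 (mod 47); 8·6 ≡ 1, so inverse 6.
N/8 = 8883; 8883 ≡ 3 (mod 8); 3·3 ≡ 1, so inverse 3.
N/27 = 2632; 2632 ≡ 13 (mod 27); 13·25 ≡ 1, so inverse 25.
a ≡ 3·10152·4 + 24·1512·6 + 5·8883·3 + 17·2632·25 = 1591397.
1591397 mod 71064 = 27989.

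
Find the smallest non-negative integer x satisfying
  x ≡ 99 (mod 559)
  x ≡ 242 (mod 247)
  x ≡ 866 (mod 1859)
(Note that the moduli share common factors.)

1129279

gcd(559, 247) = 13 and 13 | (242 − 99), so the pair is consistent; merging gives x ≡ 3453 (mod 10621), where 10621 = lcm(559, 247).
gcd(10621, 1859) = 13 and 13 | (866 − 3453), so the pair is consistent; merging gives x ≡ 1129279 (mod 1518803), where 1518803 = lcm(10621, 1859).
The solution is unique modulo lcm(559, 247, 1859) = 1518803.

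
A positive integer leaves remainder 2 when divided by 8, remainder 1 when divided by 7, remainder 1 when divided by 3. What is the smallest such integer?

106

The moduli are pairwise coprime; N = 8·7·3 = 168.
N/8 = 21; 21 ≡ 5 (mod 8); 5·5 ≡ 1, so inverse 5.
N/7 = 24; 24 ≡ 3 (mod 7); 3·5 ≡ 1, so inverse 5.
N/3 = 56; 56 ≡ 2 (mod 3); 2·2 ≡ 1, so inverse 2.
m ≡ 2·21·5 + 1·24·5 + 1·56·2 = 442.
442 mod 168 = 106.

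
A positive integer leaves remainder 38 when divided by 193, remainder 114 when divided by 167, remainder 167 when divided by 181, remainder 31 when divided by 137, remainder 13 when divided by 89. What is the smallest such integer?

69379918151

The moduli are pairwise coprime; N = 193·167·181·137·89 = 71131657523.
N/193 = 368557811; 368557811 ≡ 186 (mod 193); 186·55 ≡ 1, so inverse 55.
N/167 = 425938069; 425938069 ≡ 60 (mod 167); 60·103 ≡ 1, so inverse 103.
N/181 = 392992583; 392992583 ≡ 134 (mod 181); 134·77 ≡ 1, so inverse 77.
N/137 = 519209179; 519209179 ≡ 3 (mod 137); 3·46 ≡ 1, so inverse 46.
N/89 = 799232107; 799232107 ≡ 3 (mod 89); 3·30 ≡ 1, so inverse 30.
t ≡ 38·368557811·55 + 114·425938069·103 + 167·392992583·77 + 31·519209179·46 + 13·799232107·30 = 11877235066969.
11877235066969 mod 71131657523 = 69379918151.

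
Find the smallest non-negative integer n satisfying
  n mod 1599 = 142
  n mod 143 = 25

1741

Combine the congruences pairwise.
gcd(1599, 143) = 13 and 13 | (25 − 142), so the pair is consistent; merging gives n ≡ 1741 (mod 17589), where 17589 = lcm(1599, 143).
The solution is unique modulo lcm(1599, 143) = 17589.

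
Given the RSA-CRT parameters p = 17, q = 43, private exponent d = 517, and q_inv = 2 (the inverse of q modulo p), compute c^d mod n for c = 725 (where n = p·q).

d_p = d mod (p−1) = 517 mod 16 = 5; d_q = d mod (q−1) = 13.
m₁ = c^(d_p) mod p: c ≡ 11 (mod 17), and 11^5 mod 17 = 10.
m₂ = c^(d_q) mod q: c ≡ 37 (mod 43), and 37^13 mod 43 = 37.
h = q_inv·(m₁ − m₂) mod p = 2·(10 − 37) mod 17 = 14.
m = m₂ + h·q = 37 + 14·43 = 639.

639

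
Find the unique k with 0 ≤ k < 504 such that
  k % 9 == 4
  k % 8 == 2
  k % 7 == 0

The moduli are pairwise coprime; N = 9·8·7 = 504.
N/9 = 56; 56 ≡ 2 (mod 9); 2·5 ≡ 1, so inverse 5.
N/8 = 63; 63 ≡ 7 (mod 8); 7·7 ≡ 1, so inverse 7.
N/7 = 72; 72 ≡ 2 (mod 7); 2·4 ≡ 1, so inverse 4.
k ≡ 4·56·5 + 2·63·7 + 0·72·4 = 2002.
2002 mod 504 = 490.

490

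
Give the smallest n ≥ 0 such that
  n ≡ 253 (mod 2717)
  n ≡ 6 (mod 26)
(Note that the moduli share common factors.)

2970

gcd(2717, 26) = 13 and 13 | (6 − 253), so the pair is consistent; merging gives n ≡ 2970 (mod 5434), where 5434 = lcm(2717, 26).
The solution is unique modulo lcm(2717, 26) = 5434.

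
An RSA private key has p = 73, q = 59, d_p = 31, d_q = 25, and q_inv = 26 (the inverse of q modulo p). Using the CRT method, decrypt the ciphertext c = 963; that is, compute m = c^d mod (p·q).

407

m₁ = c^(d_p) mod p: c ≡ 14 (mod 73), and 14^31 mod 73 = 42.
m₂ = c^(d_q) mod q: c ≡ 19 (mod 59), and 19^25 mod 59 = 53.
h = q_inv·(m₁ − m₂) mod p = 26·(42 − 53) mod 73 = 6.
m = m₂ + h·q = 53 + 6·59 = 407.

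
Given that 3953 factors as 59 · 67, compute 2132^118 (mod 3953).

Mod 59: 2132 ≡ 8; by Fermat, exponent reduces to 118 mod 58 = 2; 8^2 ≡ 5 (mod 59).
Mod 67: 2132 ≡ 55; by Fermat, exponent reduces to 118 mod 66 = 52; 55^52 ≡ 26 (mod 67).
Combine by CRT: x ≡ 5 (mod 59), x ≡ 26 (mod 67) ⇒ x ≡ 3309 (mod 3953).

3309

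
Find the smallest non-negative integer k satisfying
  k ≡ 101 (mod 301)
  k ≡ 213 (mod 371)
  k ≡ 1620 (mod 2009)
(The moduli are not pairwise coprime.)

gcd(301, 371) = 7 and 7 | (213 − 101), so the pair is consistent; merging gives k ≡ 2810 (mod 15953), where 15953 = lcm(301, 371).
gcd(15953, 2009) = 7 and 7 | (1620 − 2810), so the pair is consistent; merging gives k ≡ 162340 (mod 4578511), where 4578511 = lcm(15953, 2009).
The solution is unique modulo lcm(301, 371, 2009) = 4578511.

162340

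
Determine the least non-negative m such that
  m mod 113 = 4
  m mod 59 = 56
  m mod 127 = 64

462852

From m ≡ 4 (mod 113) write m = 4 + 113t. Substituting into m ≡ 56 (mod 59) gives 113t ≡ 52 (mod 59), and since 54⁻¹ ≡ 47 (mod 59), t ≡ 25. Hence m ≡ 4 + 113·25 = 2829 (mod 6667).
From m ≡ 2829 (mod 6667) write m = 2829 + 6667t. Substituting into m ≡ 64 (mod 127) gives 6667t ≡ 29 (mod 127), and since 63⁻¹ ≡ 125 (mod 127), t ≡ 69. Hence m ≡ 2829 + 6667·69 = 462852 (mod 846709).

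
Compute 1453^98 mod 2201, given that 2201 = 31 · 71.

Mod 31: 1453 ≡ 27; by Fermat, exponent reduces to 98 mod 30 = 8; 27^8 ≡ 2 (mod 31).
Mod 71: 1453 ≡ 33; by Fermat, exponent reduces to 98 mod 70 = 28; 33^28 ≡ 25 (mod 71).
Combine by CRT: x ≡ 2 (mod 31), x ≡ 25 (mod 71) ⇒ x ≡ 1800 (mod 2201).

1800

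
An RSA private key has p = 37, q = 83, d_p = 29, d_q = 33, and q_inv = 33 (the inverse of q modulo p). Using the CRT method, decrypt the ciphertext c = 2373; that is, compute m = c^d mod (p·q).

2477

m₁ = c^(d_p) mod p: c ≡ 5 (mod 37), and 5^29 mod 37 = 35.
m₂ = c^(d_q) mod q: c ≡ 49 (mod 83), and 49^33 mod 83 = 70.
h = q_inv·(m₁ − m₂) mod p = 33·(35 − 70) mod 37 = 29.
m = m₂ + h·q = 70 + 29·83 = 2477.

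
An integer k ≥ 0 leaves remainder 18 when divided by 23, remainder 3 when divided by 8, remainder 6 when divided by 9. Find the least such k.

915

The moduli are pairwise coprime; N = 23·8·9 = 1656.
N/23 = 72; 72 ≡ 3 (mod 23); 3·8 ≡ 1, so inverse 8.
N/8 = 207; 207 ≡ 7 (mod 8); 7·7 ≡ 1, so inverse 7.
N/9 = 184; 184 ≡ 4 (mod 9); 4·7 ≡ 1, so inverse 7.
k ≡ 18·72·8 + 3·207·7 + 6·184·7 = 22443.
22443 mod 1656 = 915.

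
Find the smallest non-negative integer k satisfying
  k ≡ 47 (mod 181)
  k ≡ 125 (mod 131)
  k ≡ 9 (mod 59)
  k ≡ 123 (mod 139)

62935014

The moduli are pairwise coprime; N = 181·131·59·139 = 194453911.
N/181 = 1074331; 1074331 ≡ 96 (mod 181); 96·66 ≡ 1, so inverse 66.
N/131 = 1484381; 1484381 ≡ 20 (mod 131); 20·59 ≡ 1, so inverse 59.
N/59 = 3295829; 3295829 ≡ 30 (mod 59); 30·2 ≡ 1, so inverse 2.
N/139 = 1398949; 1398949 ≡ 53 (mod 139); 53·21 ≡ 1, so inverse 21.
k ≡ 47·1074331·66 + 125·1484381·59 + 9·3295829·2 + 123·1398949·21 = 17952694826.
17952694826 mod 194453911 = 62935014.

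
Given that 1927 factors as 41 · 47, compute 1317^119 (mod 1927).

894

Mod 41: 1317 ≡ 5; by Fermat, exponent reduces to 119 mod 40 = 39; 5^39 ≡ 33 (mod 41).
Mod 47: 1317 ≡ 1; by Fermat, exponent reduces to 119 mod 46 = 27; 1^27 ≡ 1 (mod 47).
Combine by CRT: x ≡ 33 (mod 41), x ≡ 1 (mod 47) ⇒ x ≡ 894 (mod 1927).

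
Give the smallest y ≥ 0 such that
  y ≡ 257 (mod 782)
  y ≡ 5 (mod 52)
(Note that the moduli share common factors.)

gcd(782, 52) = 2 and 2 | (5 − 257), so the pair is consistent; merging gives y ≡ 3385 (mod 20332), where 20332 = lcm(782, 52).
The solution is unique modulo lcm(782, 52) = 20332.

3385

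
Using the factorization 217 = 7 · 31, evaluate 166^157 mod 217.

Mod 7: 166 ≡ 5; by Fermat, exponent reduces to 157 mod 6 = 1; 5^1 ≡ 5 (mod 7).
Mod 31: 166 ≡ 11; by Fermat, exponent reduces to 157 mod 30 = 7; 11^7 ≡ 13 (mod 31).
Combine by CRT: x ≡ 5 (mod 7), x ≡ 13 (mod 31) ⇒ x ≡ 75 (mod 217).

75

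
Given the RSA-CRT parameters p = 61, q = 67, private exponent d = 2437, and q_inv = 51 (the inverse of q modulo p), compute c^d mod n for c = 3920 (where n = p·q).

3248

d_p = d mod (p−1) = 2437 mod 60 = 37; d_q = d mod (q−1) = 61.
m₁ = c^(d_p) mod p: c ≡ 16 (mod 61), and 16^37 mod 61 = 15.
m₂ = c^(d_q) mod q: c ≡ 34 (mod 67), and 34^61 mod 67 = 32.
h = q_inv·(m₁ − m₂) mod p = 51·(15 − 32) mod 61 = 48.
m = m₂ + h·q = 32 + 48·67 = 3248.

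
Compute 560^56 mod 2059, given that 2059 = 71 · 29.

1567

Mod 71: 560 ≡ 63; 63^56 ≡ 5 (mod 71).
Mod 29: 560 ≡ 9; since 28 | 56, by Fermat 9^56 ≡ 1 (mod 29).
Combine by CRT: x ≡ 5 (mod 71), x ≡ 1 (mod 29) ⇒ x ≡ 1567 (mod 2059).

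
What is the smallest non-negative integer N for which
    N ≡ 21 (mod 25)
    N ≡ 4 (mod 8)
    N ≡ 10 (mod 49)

The moduli are pairwise coprime; M = 25·8·49 = 9800.
M/25 = 392; 392 ≡ 17 (mod 25); 17·3 ≡ 1, so inverse 3.
M/8 = 1225; 1225 ≡ 1 (mod 8), inverse 1.
M/49 = 200; 200 ≡ 4 (mod 49); 4·37 ≡ 1, so inverse 37.
N ≡ 21·392·3 + 4·1225·1 + 10·200·37 = 103596.
103596 mod 9800 = 5596.

5596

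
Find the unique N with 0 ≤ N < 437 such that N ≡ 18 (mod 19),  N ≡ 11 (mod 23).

379

Combine the congruences pairwise.
From N ≡ 18 (mod 19) write N = 18 + 19t. Substituting into N ≡ 11 (mod 23) gives 19t ≡ 16 (mod 23), and since 19⁻¹ ≡ 17 (mod 23), t ≡ 19. Hence N ≡ 18 + 19·19 = 379 (mod 437).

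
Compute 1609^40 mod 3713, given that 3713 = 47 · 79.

Mod 47: 1609 ≡ 11; 11^40 ≡ 14 (mod 47).
Mod 79: 1609 ≡ 29; 29^40 ≡ 50 (mod 79).
Combine by CRT: x ≡ 14 (mod 47), x ≡ 50 (mod 79) ⇒ x ≡ 3210 (mod 3713).

3210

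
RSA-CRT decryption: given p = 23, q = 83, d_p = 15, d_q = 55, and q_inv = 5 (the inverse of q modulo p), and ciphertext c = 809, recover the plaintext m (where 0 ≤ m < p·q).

m₁ = c^(d_p) mod p: c ≡ 4 (mod 23), and 4^15 mod 23 = 3.
m₂ = c^(d_q) mod q: c ≡ 62 (mod 83), and 62^55 mod 83 = 58.
h = q_inv·(m₁ − m₂) mod p = 5·(3 − 58) mod 23 = 1.
m = m₂ + h·q = 58 + 1·83 = 141.

141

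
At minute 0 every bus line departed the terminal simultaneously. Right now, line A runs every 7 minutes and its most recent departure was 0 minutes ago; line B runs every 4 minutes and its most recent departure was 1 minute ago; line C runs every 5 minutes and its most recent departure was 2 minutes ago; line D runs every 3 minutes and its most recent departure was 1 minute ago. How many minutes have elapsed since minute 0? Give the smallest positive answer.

217

The moduli are pairwise coprime; N = 7·4·5·3 = 420.
N/7 = 60; 60 ≡ 4 (mod 7); 4·2 ≡ 1, so inverse 2.
N/4 = 105; 105 ≡ 1 (mod 4), inverse 1.
N/5 = 84; 84 ≡ 4 (mod 5); 4·4 ≡ 1, so inverse 4.
N/3 = 140; 140 ≡ 2 (mod 3); 2·2 ≡ 1, so inverse 2.
t ≡ 0·60·2 + 1·105·1 + 2·84·4 + 1·140·2 = 1057.
1057 mod 420 = 217.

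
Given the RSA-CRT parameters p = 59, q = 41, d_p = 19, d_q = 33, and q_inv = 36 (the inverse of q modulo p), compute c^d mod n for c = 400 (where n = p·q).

m₁ = c^(d_p) mod p: c ≡ 46 (mod 59), and 46^19 mod 59 = 41.
m₂ = c^(d_q) mod q: c ≡ 31 (mod 41), and 31^33 mod 41 = 25.
h = q_inv·(m₁ − m₂) mod p = 36·(41 − 25) mod 59 = 45.
m = m₂ + h·q = 25 + 45·41 = 1870.

1870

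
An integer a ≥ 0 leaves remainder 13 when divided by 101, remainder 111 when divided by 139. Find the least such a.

From a ≡ 13 (mod 101) write a = 13 + 101t. Substituting into a ≡ 111 (mod 139) gives 101t ≡ 98 (mod 139), and since 101⁻¹ ≡ 128 (mod 139), t ≡ 34. Hence a ≡ 13 + 101·34 = 3447 (mod 14039).

3447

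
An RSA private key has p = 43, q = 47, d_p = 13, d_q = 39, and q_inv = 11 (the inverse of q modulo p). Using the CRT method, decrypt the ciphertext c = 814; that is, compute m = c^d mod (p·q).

m₁ = c^(d_p) mod p: c ≡ 40 (mod 43), and 40^13 mod 43 = 31.
m₂ = c^(d_q) mod q: c ≡ 15 (mod 47), and 15^39 mod 47 = 20.
h = q_inv·(m₁ − m₂) mod p = 11·(31 − 20) mod 43 = 35.
m = m₂ + h·q = 20 + 35·47 = 1665.

1665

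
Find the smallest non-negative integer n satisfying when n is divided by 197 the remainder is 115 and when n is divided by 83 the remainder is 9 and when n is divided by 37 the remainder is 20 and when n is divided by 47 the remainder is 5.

The moduli are pairwise coprime; M = 197·83·37·47 = 28434389.
M/197 = 144337; 144337 ≡ 133 (mod 197); 133·40 ≡ 1, so inverse 40.
M/83 = 342583; 342583 ≡ 42 (mod 83); 42·2 ≡ 1, so inverse 2.
M/37 = 768497; 768497 ≡ 7 (mod 37); 7·16 ≡ 1, so inverse 16.
M/47 = 604987; 604987 ≡ 3 (mod 47); 3·16 ≡ 1, so inverse 16.
n ≡ 115·144337·40 + 9·342583·2 + 20·768497·16 + 5·604987·16 = 964434694.
964434694 mod 28434389 = 26099857.

26099857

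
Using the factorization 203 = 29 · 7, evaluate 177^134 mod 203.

Mod 29: 177 ≡ 3; by Fermat, exponent reduces to 134 mod 28 = 22; 3^22 ≡ 22 (mod 29).
Mod 7: 177 ≡ 2; by Fermat, exponent reduces to 134 mod 6 = 2; 2^2 ≡ 4 (mod 7).
Combine by CRT: x ≡ 22 (mod 29), x ≡ 4 (mod 7) ⇒ x ≡ 109 (mod 203).

109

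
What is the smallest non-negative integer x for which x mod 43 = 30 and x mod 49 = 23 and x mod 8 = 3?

The moduli are pairwise coprime; N = 43·49·8 = 16856.
N/43 = 392; 392 ≡ 5 (mod 43); 5·26 ≡ 1, so inverse 26.
N/49 = 344; 344 ≡ 1 (mod 49), inverse 1.
N/8 = 2107; 2107 ≡ 3 (mod 8); 3·3 ≡ 1, so inverse 3.
x ≡ 30·392·26 + 23·344·1 + 3·2107·3 = 332635.
332635 mod 16856 = 12371.

12371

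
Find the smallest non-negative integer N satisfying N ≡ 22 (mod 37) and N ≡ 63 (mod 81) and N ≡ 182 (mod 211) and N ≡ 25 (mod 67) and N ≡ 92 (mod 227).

From N ≡ 22 (mod 37) write N = 22 + 37t. Substituting into N ≡ 63 (mod 81) gives 37t ≡ 41 (mod 81), and since 37⁻¹ ≡ 46 (mod 81), t ≡ 23. Hence N ≡ 22 + 37·23 = 873 (mod 2997).
From N ≡ 873 (mod 2997) write N = 873 + 2997t. Substituting into N ≡ 182 (mod 211) gives 2997t ≡ 153 (mod 211), and since 43⁻¹ ≡ 54 (mod 211), t ≡ 33. Hence N ≡ 873 + 2997·33 = 99774 (mod 632367).
From N ≡ 99774 (mod 632367) write N = 99774 + 632367t. Substituting into N ≡ 25 (mod 67) gives 632367t ≡ 14 (mod 67), and since 21⁻¹ ≡ 16 (mod 67), t ≡ 23. Hence N ≡ 99774 + 632367·23 = 14644215 (mod 42368589).
From N ≡ 14644215 (mod 42368589) write N = 14644215 + 42368589t. Substituting into N ≡ 92 (mod 227) gives 42368589t ≡ 101 (mod 227), and since 174⁻¹ ≡ 197 (mod 227), t ≡ 148. Hence N ≡ 14644215 + 42368589·148 = 6285195387 (mod 9617669703).

6285195387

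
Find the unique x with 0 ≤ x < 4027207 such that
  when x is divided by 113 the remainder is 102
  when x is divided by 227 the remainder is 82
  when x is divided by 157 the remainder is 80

The moduli are pairwise coprime; N = 113·227·157 = 4027207.
N/113 = 35639; 35639 ≡ 44 (mod 113); 44·18 ≡ 1, so inverse 18.
N/227 = 17741; 17741 ≡ 35 (mod 227); 35·13 ≡ 1, so inverse 13.
N/157 = 25651; 25651 ≡ 60 (mod 157); 60·123 ≡ 1, so inverse 123.
x ≡ 102·35639·18 + 82·17741·13 + 80·25651·123 = 336750950.
336750950 mod 4027207 = 2492769.

2492769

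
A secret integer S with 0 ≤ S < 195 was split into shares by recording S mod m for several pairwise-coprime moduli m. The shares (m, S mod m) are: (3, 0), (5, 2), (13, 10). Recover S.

The moduli are pairwise coprime; N = 3·5·13 = 195.
N/3 = 65; 65 ≡ 2 (mod 3); 2·2 ≡ 1, so inverse 2.
N/5 = 39; 39 ≡ 4 (mod 5); 4·4 ≡ 1, so inverse 4.
N/13 = 15; 15 ≡ 2 (mod 13); 2·7 ≡ 1, so inverse 7.
S ≡ 0·65·2 + 2·39·4 + 10·15·7 = 1362.
1362 mod 195 = 192.

192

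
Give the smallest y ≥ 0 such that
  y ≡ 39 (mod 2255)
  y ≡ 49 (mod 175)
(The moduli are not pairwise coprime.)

gcd(2255, 175) = 5 and 5 | (49 − 39), so the pair is consistent; merging gives y ≡ 38374 (mod 78925), where 78925 = lcm(2255, 175).
The solution is unique modulo lcm(2255, 175) = 78925.

38374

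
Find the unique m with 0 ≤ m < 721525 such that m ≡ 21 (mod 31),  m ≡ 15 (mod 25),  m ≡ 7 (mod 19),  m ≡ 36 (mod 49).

405315

The moduli are pairwise coprime; N = 31·25·19·49 = 721525.
N/31 = 23275; 23275 ≡ 25 (mod 31); 25·5 ≡ 1, so inverse 5.
N/25 = 28861; 28861 ≡ 11 (mod 25); 11·16 ≡ 1, so inverse 16.
N/19 = 37975; 37975 ≡ 13 (mod 19); 13·3 ≡ 1, so inverse 3.
N/49 = 14725; 14725 ≡ 25 (mod 49); 25·2 ≡ 1, so inverse 2.
m ≡ 21·23275·5 + 15·28861·16 + 7·37975·3 + 36·14725·2 = 11228190.
11228190 mod 721525 = 405315.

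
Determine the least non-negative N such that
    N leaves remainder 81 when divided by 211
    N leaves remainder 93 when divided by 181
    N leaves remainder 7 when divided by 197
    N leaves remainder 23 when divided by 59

From N ≡ 81 (mod 211) write N = 81 + 211t. Substituting into N ≡ 93 (mod 181) gives 211t ≡ 12 (mod 181), and since 30⁻¹ ≡ 175 (mod 181), t ≡ 109. Hence N ≡ 81 + 211·109 = 23080 (mod 38191).
From N ≡ 23080 (mod 38191) write N = 23080 + 38191t. Substituting into N ≡ 7 (mod 197) gives 38191t ≡ 173 (mod 197), and since 170⁻¹ ≡ 124 (mod 197), t ≡ 176. Hence N ≡ 23080 + 38191·176 = 6744696 (mod 7523627).
From N ≡ 6744696 (mod 7523627) write N = 6744696 + 7523627t. Substituting into N ≡ 23 (mod 59) gives 7523627t ≡ 30 (mod 59), and since 6⁻¹ ≡ 10 (mod 59), t ≡ 5. Hence N ≡ 6744696 + 7523627·5 = 44362831 (mod 443893993).

44362831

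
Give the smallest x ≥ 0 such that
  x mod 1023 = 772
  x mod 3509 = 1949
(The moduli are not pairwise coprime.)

310741

gcd(1023, 3509) = 11 and 11 | (1949 − 772), so the pair is consistent; merging gives x ≡ 310741 (mod 326337), where 326337 = lcm(1023, 3509).
The solution is unique modulo lcm(1023, 3509) = 326337.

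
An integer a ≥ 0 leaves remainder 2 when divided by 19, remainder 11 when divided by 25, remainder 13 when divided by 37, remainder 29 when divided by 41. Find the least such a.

From a ≡ 2 (mod 19) write a = 2 + 19t. Substituting into a ≡ 11 (mod 25) gives 19t ≡ 9 (mod 25), and since 19⁻¹ ≡ 4 (mod 25), t ≡ 11. Hence a ≡ 2 + 19·11 = 211 (mod 475).
From a ≡ 211 (mod 475) write a = 211 + 475t. Substituting into a ≡ 13 (mod 37) gives 475t ≡ 24 (mod 37), and since 31⁻¹ ≡ 6 (mod 37), t ≡ 33. Hence a ≡ 211 + 475·33 = 15886 (mod 17575).
From a ≡ 15886 (mod 17575) write a = 15886 + 17575t. Substituting into a ≡ 29 (mod 41) gives 17575t ≡ 10 (mod 41), and since 27⁻¹ ≡ 38 (mod 41), t ≡ 11. Hence a ≡ 15886 + 17575·11 = 209211 (mod 720575).

209211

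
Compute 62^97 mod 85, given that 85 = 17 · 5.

Mod 17: 62 ≡ 11; by Fermat, exponent reduces to 97 mod 16 = 1; 11^1 ≡ 11 (mod 17).
Mod 5: 62 ≡ 2; by Fermat, exponent reduces to 97 mod 4 = 1; 2^1 ≡ 2 (mod 5).
Combine by CRT: x ≡ 11 (mod 17), x ≡ 2 (mod 5) ⇒ x ≡ 62 (mod 85).

62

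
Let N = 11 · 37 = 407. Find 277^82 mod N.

Mod 11: 277 ≡ 2; by Fermat, exponent reduces to 82 mod 10 = 2; 2^2 ≡ 4 (mod 11).
Mod 37: 277 ≡ 18; by Fermat, exponent reduces to 82 mod 36 = 10; 18^10 ≡ 3 (mod 37).
Combine by CRT: x ≡ 4 (mod 11), x ≡ 3 (mod 37) ⇒ x ≡ 114 (mod 407).

114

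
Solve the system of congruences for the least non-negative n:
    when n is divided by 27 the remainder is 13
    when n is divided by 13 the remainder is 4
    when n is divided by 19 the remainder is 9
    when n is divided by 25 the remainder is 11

5386

From n ≡ 13 (mod 27) write n = 13 + 27t. Substituting into n ≡ 4 (mod 13) gives 27t ≡ 4 (mod 13), and since 1⁻¹ ≡ 1 (mod 13), t ≡ 4. Hence n ≡ 13 + 27·4 = 121 (mod 351).
From n ≡ 121 (mod 351) write n = 121 + 351t. Substituting into n ≡ 9 (mod 19) gives 351t ≡ 2 (mod 19), and since 9⁻¹ ≡ 17 (mod 19), t ≡ 15. Hence n ≡ 121 + 351·15 = 5386 (mod 6669).
From n ≡ 5386 (mod 6669) write n = 5386 + 6669t. Substituting into n ≡ 11 (mod 25) gives 6669t ≡ 0 (mod 25), and since 19⁻¹ ≡ 4 (mod 25), t ≡ 0. Hence n ≡ 5386 + 6669·0 = 5386 (mod 166725).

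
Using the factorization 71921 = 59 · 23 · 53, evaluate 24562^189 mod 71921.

60072

Mod 59: 24562 ≡ 18; by Fermat, exponent reduces to 189 mod 58 = 15; 18^15 ≡ 10 (mod 59).
Mod 23: 24562 ≡ 21; by Fermat, exponent reduces to 189 mod 22 = 13; 21^13 ≡ 19 (mod 23).
Mod 53: 24562 ≡ 23; by Fermat, exponent reduces to 189 mod 52 = 33; 23^33 ≡ 23 (mod 53).
Combine by CRT: x ≡ 10 (mod 59), x ≡ 19 (mod 23), x ≡ 23 (mod 53) ⇒ x ≡ 60072 (mod 71921).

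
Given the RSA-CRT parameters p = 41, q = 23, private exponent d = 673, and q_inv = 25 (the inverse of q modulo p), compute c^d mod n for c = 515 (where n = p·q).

564

d_p = d mod (p−1) = 673 mod 40 = 33; d_q = d mod (q−1) = 13.
m₁ = c^(d_p) mod p: c ≡ 23 (mod 41), and 23^33 mod 41 = 31.
m₂ = c^(d_q) mod q: c ≡ 9 (mod 23), and 9^13 mod 23 = 12.
h = q_inv·(m₁ − m₂) mod p = 25·(31 − 12) mod 41 = 24.
m = m₂ + h·q = 12 + 24·23 = 564.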